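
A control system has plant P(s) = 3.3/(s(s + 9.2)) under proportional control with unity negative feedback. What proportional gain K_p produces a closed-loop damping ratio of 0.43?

Closed-loop characteristic equation: s² + 9.2s + K_p·3.3 = 0.
So ω_n = √(3.3K_p) and 2ζω_n = 9.2, giving ζ = 9.2/(2√(3.3K_p)).
Setting ζ = 0.43: √(3.3K_p) = 9.2/(2·0.43) = 10.7, so K_p = 114.4/3.3 = 34.7.

K_p = 34.7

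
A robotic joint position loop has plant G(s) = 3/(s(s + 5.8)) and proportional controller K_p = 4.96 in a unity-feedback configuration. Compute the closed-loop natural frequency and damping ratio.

With unity feedback the closed-loop characteristic equation is s² + 5.8s + 4.96·3 = s² + 5.8s + 14.88 = 0.
So ω_n² = 14.88 ⇒ ω_n = 3.857 rad/s, and ζ = 5.8/(2ω_n) = 0.752.

ω_n = 3.86 rad/s, ζ = 0.752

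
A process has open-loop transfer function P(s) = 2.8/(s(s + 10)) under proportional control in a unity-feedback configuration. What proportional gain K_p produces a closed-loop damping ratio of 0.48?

Closed-loop characteristic equation: s² + 10s + K_p·2.8 = 0.
So ω_n = √(2.8K_p) and 2ζω_n = 10, giving ζ = 10/(2√(2.8K_p)).
Setting ζ = 0.48: √(2.8K_p) = 10/(2·0.48) = 10.42, so K_p = 108.5/2.8 = 38.8.

K_p = 38.8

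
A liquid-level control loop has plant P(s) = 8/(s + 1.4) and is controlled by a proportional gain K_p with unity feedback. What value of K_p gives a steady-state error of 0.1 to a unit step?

The loop is type 0, so e_ss(step) = 1/(1 + K_pos) with K_pos = K_p·P(0).
P(0) = 5.714. Require 1/(1 + K_p·5.714) = 0.1, so 1 + 5.714·K_p = 10.
K_p = (10 − 1)/5.714 = 1.57.

K_p = 1.57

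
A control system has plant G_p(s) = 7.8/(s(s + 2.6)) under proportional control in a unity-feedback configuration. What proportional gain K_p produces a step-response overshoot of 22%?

From %OS = 100·exp(−πζ/√(1−ζ²)) = 22%, ζ = −ln(0.22)/√(π²+ln²(0.22)) = 0.4342.
Characteristic equation s² + 2.6s + 7.8K_p = 0 gives ζ = 2.6/(2√(7.8K_p)).
Setting ζ = 0.4342: √(7.8K_p) = 2.6/(2·0.4342) = 2.994, so K_p = 8.965/7.8 = 1.15.

K_p = 1.15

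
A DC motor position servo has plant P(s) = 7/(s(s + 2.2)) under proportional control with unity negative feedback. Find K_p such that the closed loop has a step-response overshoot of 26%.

K_p = 1.11

From %OS = 100·exp(−πζ/√(1−ζ²)) = 26%, ζ = −ln(0.26)/√(π²+ln²(0.26)) = 0.3941.
Characteristic equation s² + 2.2s + 7K_p = 0 gives ζ = 2.2/(2√(7K_p)).
Setting ζ = 0.3941: √(7K_p) = 2.2/(2·0.3941) = 2.791, so K_p = 7.791/7 = 1.11.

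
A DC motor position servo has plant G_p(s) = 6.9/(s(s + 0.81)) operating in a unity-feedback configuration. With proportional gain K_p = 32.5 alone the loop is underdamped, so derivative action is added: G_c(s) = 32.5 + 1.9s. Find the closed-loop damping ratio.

Forward path: (32.5 + 1.9s)·6.9/(s(s+0.81)). The closed-loop characteristic equation is s² + (0.81 + 6.9·1.9)s + 6.9·32.5 = 0.
That is s² + 13.92s + 224.2 = 0, so ω_n = 14.97 rad/s and ζ = 13.92/(2·14.97) = 0.4648.

ζ = 0.465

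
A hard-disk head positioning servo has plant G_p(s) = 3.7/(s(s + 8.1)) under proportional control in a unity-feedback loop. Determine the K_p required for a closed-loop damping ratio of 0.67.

K_p = 9.88

Closed-loop characteristic equation: s² + 8.1s + K_p·3.7 = 0.
So ω_n = √(3.7K_p) and 2ζω_n = 8.1, giving ζ = 8.1/(2√(3.7K_p)).
Setting ζ = 0.67: √(3.7K_p) = 8.1/(2·0.67) = 6.045, so K_p = 36.54/3.7 = 9.88.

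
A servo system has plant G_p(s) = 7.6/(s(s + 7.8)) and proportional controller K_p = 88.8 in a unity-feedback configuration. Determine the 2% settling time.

The closed-loop denominator s² + 7.8s + 674.9 gives ω_n = √674.9 = 25.98 and ζ = 7.8/(2ω_n) = 0.1501.
2% settling time T_s ≈ 4/(ζω_n) = 4/3.9 = 1.03 s.

T_s ≈ 1.03 s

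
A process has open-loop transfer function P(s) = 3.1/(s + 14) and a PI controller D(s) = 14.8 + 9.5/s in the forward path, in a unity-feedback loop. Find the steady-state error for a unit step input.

0

The open loop D(s)P(s) has a pole at the origin (type 1), so the static position error constant is infinite and e_ss = 1/(1+∞) = 0.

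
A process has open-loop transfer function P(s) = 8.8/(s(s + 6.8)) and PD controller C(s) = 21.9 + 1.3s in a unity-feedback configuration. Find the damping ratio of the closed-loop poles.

ζ = 0.657

Forward path: (21.9 + 1.3s)·8.8/(s(s+6.8)). The closed-loop characteristic equation is s² + (6.8 + 8.8·1.3)s + 8.8·21.9 = 0.
That is s² + 18.24s + 192.7 = 0, so ω_n = 13.88 rad/s and ζ = 18.24/(2·13.88) = 0.6569.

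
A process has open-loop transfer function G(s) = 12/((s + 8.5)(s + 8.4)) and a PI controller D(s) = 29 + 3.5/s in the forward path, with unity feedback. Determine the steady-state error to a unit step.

0

The open loop D(s)G(s) has a pole at the origin (type 1), so the static position error constant is infinite and e_ss = 1/(1+∞) = 0.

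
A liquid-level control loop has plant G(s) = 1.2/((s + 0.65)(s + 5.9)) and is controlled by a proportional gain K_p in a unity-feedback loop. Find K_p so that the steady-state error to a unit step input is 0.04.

Steady-state error for a unit step on this type-0 loop is 1/(1 + K_p·G(0)).
G(0) = 0.3129. Require 1/(1 + K_p·0.3129) = 0.04, so 1 + 0.3129·K_p = 25.
K_p = (25 − 1)/0.3129 = 76.7.

K_p = 76.7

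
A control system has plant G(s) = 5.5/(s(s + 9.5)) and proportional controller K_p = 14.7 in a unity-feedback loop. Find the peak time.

T_p = 0.411 s

From 1 + K_pG(s) = 0: s² + 9.5s + 80.85 = 0 ⇒ ω_n = 8.992, ζ = 0.5283.
Damped frequency ω_d = ω_n√(1−ζ²) = 7.635 rad/s, so peak time T_p = π/ω_d = 0.411 s.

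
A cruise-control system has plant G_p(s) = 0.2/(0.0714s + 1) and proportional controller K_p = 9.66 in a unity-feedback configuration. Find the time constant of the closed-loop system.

Closed loop: T(s) = K_p·G_p/(1+K_p·G_p) = 1.932/(0.0714s + 1 + 1.932), with pole at s = −(1 + 1.932)/0.0714 = −41.06.
Closed-loop time constant τ = 1/41.06 = 0.0244 s.

τ = 0.0244 s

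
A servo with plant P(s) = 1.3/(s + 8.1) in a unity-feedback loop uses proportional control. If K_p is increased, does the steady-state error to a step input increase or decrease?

The position error constant K_pos = K_p·P(0) grows with K_p, and e_ss = 1/(1+K_pos) falls.

decrease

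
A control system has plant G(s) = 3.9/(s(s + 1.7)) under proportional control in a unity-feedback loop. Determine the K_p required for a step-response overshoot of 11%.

From %OS = 100·exp(−πζ/√(1−ζ²)) = 11%, ζ = −ln(0.11)/√(π²+ln²(0.11)) = 0.5749.
Characteristic equation s² + 1.7s + 3.9K_p = 0 gives ζ = 1.7/(2√(3.9K_p)).
Setting ζ = 0.5749: √(3.9K_p) = 1.7/(2·0.5749) = 1.479, so K_p = 2.186/3.9 = 0.561.

K_p = 0.561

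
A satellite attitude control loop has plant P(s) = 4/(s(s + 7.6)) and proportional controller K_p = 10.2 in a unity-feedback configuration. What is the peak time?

T_p = 0.612 s

From 1 + K_pP(s) = 0: s² + 7.6s + 40.8 = 0 ⇒ ω_n = 6.387, ζ = 0.5949.
Damped frequency ω_d = ω_n√(1−ζ²) = 5.134 rad/s, so peak time T_p = π/ω_d = 0.612 s.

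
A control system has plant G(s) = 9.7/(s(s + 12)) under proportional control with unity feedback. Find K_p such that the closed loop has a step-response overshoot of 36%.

K_p = 38.8

From %OS = 100·exp(−πζ/√(1−ζ²)) = 36%, ζ = −ln(0.36)/√(π²+ln²(0.36)) = 0.3093.
Characteristic equation s² + 12s + 9.7K_p = 0 gives ζ = 12/(2√(9.7K_p)).
Setting ζ = 0.3093: √(9.7K_p) = 12/(2·0.3093) = 19.4, so K_p = 376.4/9.7 = 38.8.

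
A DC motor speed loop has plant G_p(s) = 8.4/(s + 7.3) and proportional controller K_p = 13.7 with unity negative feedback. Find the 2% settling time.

Closed-loop transfer function: T(s) = K_p·G_p(s)/(1 + K_p·G_p(s)) = 115.1/(s + 7.3 + 115.1) = 115.1/(s + 122.4).
Time constant τ = 1/122.4 = 0.008171 s, so the 2% settling time is about 4τ = 0.0327 s.

T_s ≈ 0.0327 s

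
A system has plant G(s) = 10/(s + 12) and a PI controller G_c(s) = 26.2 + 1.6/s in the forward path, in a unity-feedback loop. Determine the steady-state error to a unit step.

0

The open loop G_c(s)G(s) has a pole at the origin (type 1), so the static position error constant is infinite and e_ss = 1/(1+∞) = 0.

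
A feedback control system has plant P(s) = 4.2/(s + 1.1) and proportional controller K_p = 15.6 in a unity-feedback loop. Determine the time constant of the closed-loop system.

Closed-loop transfer function: T(s) = K_p·P(s)/(1 + K_p·P(s)) = 65.52/(s + 1.1 + 65.52) = 65.52/(s + 66.62).
Time constant τ = 1/66.62 = 0.015 s.

τ = 0.015 s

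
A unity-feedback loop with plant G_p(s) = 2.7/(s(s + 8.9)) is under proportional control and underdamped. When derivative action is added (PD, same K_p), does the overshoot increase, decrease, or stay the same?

The derivative term adds K·K_d to the s-coefficient of the characteristic equation, raising 2ζω_n while ω_n is unchanged; ζ increases, so overshoot decreases.

decrease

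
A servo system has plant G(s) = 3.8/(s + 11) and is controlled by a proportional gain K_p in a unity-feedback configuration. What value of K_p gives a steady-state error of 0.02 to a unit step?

K_p = 142

For a type-0 loop with proportional control, e_ss = 1/(1 + K_p·G(0)).
G(0) = 0.3455. Require 1/(1 + K_p·0.3455) = 0.02, so 1 + 0.3455·K_p = 50.
K_p = (50 − 1)/0.3455 = 142.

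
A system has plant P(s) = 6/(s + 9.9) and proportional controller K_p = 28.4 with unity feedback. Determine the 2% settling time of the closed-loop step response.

Closed-loop transfer function: T(s) = K_p·P(s)/(1 + K_p·P(s)) = 170.4/(s + 9.9 + 170.4) = 170.4/(s + 180.3).
Time constant τ = 1/180.3 = 0.005546 s, so the 2% settling time is about 4τ = 0.0222 s.

T_s ≈ 0.0222 s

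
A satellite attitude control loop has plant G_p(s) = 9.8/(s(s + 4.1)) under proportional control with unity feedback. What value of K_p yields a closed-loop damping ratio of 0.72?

Closed-loop characteristic equation: s² + 4.1s + K_p·9.8 = 0.
So ω_n = √(9.8K_p) and 2ζω_n = 4.1, giving ζ = 4.1/(2√(9.8K_p)).
Setting ζ = 0.72: √(9.8K_p) = 4.1/(2·0.72) = 2.847, so K_p = 8.107/9.8 = 0.827.

K_p = 0.827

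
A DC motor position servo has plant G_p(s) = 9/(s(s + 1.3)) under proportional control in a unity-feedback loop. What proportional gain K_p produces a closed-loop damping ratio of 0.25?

K_p = 0.751

Closed-loop characteristic equation: s² + 1.3s + K_p·9 = 0.
So ω_n = √(9K_p) and 2ζω_n = 1.3, giving ζ = 1.3/(2√(9K_p)).
Setting ζ = 0.25: √(9K_p) = 1.3/(2·0.25) = 2.6, so K_p = 6.76/9 = 0.751.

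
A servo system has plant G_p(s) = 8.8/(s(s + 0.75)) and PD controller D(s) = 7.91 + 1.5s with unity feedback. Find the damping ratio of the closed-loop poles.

Forward path: (7.91 + 1.5s)·8.8/(s(s+0.75)). The closed-loop characteristic equation is s² + (0.75 + 8.8·1.5)s + 8.8·7.91 = 0.
That is s² + 13.95s + 69.61 = 0, so ω_n = 8.343 rad/s and ζ = 13.95/(2·8.343) = 0.836.

ζ = 0.836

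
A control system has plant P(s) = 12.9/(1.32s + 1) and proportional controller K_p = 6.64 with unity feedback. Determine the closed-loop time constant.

τ = 0.0152 s

Closed loop: T(s) = K_p·P/(1+K_p·P) = 85.66/(1.32s + 1 + 85.66), with pole at s = −(1 + 85.66)/1.32 = −65.65.
Closed-loop time constant τ = 1/65.65 = 0.0152 s.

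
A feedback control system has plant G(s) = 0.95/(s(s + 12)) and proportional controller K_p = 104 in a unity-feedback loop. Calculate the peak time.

T_p = 0.396 s

From 1 + K_pG(s) = 0: s² + 12s + 98.8 = 0 ⇒ ω_n = 9.94, ζ = 0.6036.
Damped frequency ω_d = ω_n√(1−ζ²) = 7.925 rad/s, so peak time T_p = π/ω_d = 0.396 s.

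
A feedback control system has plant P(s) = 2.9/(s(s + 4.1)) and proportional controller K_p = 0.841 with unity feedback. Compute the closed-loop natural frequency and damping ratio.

ω_n = 1.56 rad/s, ζ = 1.31

With unity feedback the closed-loop characteristic equation is s² + 4.1s + 0.841·2.9 = s² + 4.1s + 2.439 = 0.
Matching s² + 2ζω_n s + ω_n²: ω_n = √2.439 = 1.562 rad/s and 2ζω_n = 4.1, so ζ = 4.1/(2·1.562) = 1.31.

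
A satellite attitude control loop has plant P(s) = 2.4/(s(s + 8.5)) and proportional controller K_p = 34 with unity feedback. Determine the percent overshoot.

18.7%

The closed-loop denominator s² + 8.5s + 81.6 gives ω_n = √81.6 = 9.033 and ζ = 8.5/(2ω_n) = 0.4705.
%OS = 100·exp(−πζ/√(1−ζ²)) = 100·exp(−π·0.4705/√0.7786) = 18.7%.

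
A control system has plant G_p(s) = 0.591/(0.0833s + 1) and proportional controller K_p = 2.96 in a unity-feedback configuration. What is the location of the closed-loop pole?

Closed loop: T(s) = K_p·G_p/(1+K_p·G_p) = 1.749/(0.0833s + 1 + 1.749), with pole at s = −(1 + 1.749)/0.0833 = −33.01.

s = -33.01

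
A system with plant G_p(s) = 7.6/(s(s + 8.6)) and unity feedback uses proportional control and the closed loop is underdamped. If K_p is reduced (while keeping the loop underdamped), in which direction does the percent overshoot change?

ζ = 8.6/(2√(7.6K_p)) rises as K_p falls; higher damping means less overshoot.

decrease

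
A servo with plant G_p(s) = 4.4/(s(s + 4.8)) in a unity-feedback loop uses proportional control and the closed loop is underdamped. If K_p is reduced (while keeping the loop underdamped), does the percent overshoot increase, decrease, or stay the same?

ζ = 4.8/(2√(4.4K_p)) rises as K_p falls; higher damping means less overshoot.

decrease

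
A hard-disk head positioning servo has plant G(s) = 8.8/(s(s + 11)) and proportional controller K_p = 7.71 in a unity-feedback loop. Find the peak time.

Closed-loop characteristic equation: s² + 11s + 67.85 = 0, so ω_n = 8.237 rad/s and ζ = 11/(2·8.237) = 0.6677.
Damped frequency ω_d = ω_n√(1−ζ²) = 6.132 rad/s, so peak time T_p = π/ω_d = 0.512 s.

T_p = 0.512 s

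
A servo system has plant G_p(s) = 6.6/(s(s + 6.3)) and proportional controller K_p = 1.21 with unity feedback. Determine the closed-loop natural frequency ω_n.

ω_n = 2.83 rad/s

The closed-loop denominator is s(s+6.3) + 1.21·6.6 = s² + 6.3s + 7.986.
So ω_n² = 7.986 ⇒ ω_n = 2.826 rad/s, and ζ = 6.3/(2ω_n) = 1.11.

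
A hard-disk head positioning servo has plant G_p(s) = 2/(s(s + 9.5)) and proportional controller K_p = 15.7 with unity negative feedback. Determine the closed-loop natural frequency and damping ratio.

ω_n = 5.6 rad/s, ζ = 0.848

With unity feedback the closed-loop characteristic equation is s² + 9.5s + 15.7·2 = s² + 9.5s + 31.4 = 0.
Matching s² + 2ζω_n s + ω_n²: ω_n = √31.4 = 5.604 rad/s and 2ζω_n = 9.5, so ζ = 9.5/(2·5.604) = 0.848.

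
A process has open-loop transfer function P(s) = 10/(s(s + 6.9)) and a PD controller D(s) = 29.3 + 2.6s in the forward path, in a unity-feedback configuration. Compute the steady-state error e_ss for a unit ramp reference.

The loop has one pole at the origin (type 1). Velocity error constant K_v = lim_{s→0} s·D(s)P(s) = 29.3·10/6.9 = 42.46.
Steady-state error to a unit ramp: e_ss = 1/K_v = 0.0235.

0.0235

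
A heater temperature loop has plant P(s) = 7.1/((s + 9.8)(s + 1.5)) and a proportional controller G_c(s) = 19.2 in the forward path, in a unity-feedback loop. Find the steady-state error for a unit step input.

The loop is type 0. Static position error constant K_pos = G_c(0)·P(0) = 19.2·0.483 = 9.273.
Steady-state error to a unit step: e_ss = 1/(1+K_pos) = 1/10.27 = 0.0973.

0.0973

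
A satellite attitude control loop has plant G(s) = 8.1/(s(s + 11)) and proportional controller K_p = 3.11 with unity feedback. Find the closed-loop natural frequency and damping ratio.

1 + K_p·G(s) = 0 gives s² + 11s + 25.19 = 0.
So ω_n² = 25.19 ⇒ ω_n = 5.019 rad/s, and ζ = 11/(2ω_n) = 1.1.

ω_n = 5.02 rad/s, ζ = 1.1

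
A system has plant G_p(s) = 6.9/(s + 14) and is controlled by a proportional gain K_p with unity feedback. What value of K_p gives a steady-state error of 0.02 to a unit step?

K_p = 99.4

For a type-0 loop with proportional control, e_ss = 1/(1 + K_p·G_p(0)).
G_p(0) = 0.4929. Require 1/(1 + K_p·0.4929) = 0.02, so 1 + 0.4929·K_p = 50.
K_p = (50 − 1)/0.4929 = 99.4.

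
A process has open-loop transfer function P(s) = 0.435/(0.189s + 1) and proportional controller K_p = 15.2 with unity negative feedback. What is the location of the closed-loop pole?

s = -40.28

Closed loop: T(s) = K_p·P/(1+K_p·P) = 6.612/(0.189s + 1 + 6.612), with pole at s = −(1 + 6.612)/0.189 = −40.28.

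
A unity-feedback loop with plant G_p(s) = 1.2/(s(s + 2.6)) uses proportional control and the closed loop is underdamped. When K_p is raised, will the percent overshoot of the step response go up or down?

increase

ζ = 2.6/(2√(1.2K_p)) decreases as K_p grows; lower damping means more overshoot.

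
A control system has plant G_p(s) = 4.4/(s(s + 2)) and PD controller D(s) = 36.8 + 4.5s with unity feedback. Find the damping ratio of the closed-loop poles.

Forward path: (36.8 + 4.5s)·4.4/(s(s+2)). The closed-loop characteristic equation is s² + (2 + 4.4·4.5)s + 4.4·36.8 = 0.
That is s² + 21.8s + 161.9 = 0, so ω_n = 12.72 rad/s and ζ = 21.8/(2·12.72) = 0.8566.

ζ = 0.857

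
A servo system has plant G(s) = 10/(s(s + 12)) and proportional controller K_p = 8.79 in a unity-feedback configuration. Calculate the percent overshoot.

7.31%

Closed-loop characteristic equation: s² + 12s + 87.9 = 0, so ω_n = 9.375 rad/s and ζ = 12/(2·9.375) = 0.64.
%OS = 100·exp(−πζ/√(1−ζ²)) = 100·exp(−π·0.64/√0.5904) = 7.31%.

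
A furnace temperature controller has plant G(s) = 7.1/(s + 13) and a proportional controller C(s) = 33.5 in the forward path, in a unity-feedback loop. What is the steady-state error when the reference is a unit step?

0.0518

The loop is type 0. Static position error constant K_pos = C(0)·G(0) = 33.5·0.5462 = 18.3.
Steady-state error to a unit step: e_ss = 1/(1+K_pos) = 1/19.3 = 0.0518.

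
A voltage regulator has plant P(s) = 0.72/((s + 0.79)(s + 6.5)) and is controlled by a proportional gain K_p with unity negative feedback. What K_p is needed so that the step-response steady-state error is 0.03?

K_p = 231

For a type-0 loop with proportional control, e_ss = 1/(1 + K_p·P(0)).
P(0) = 0.1402. Require 1/(1 + K_p·0.1402) = 0.03, so 1 + 0.1402·K_p = 33.33.
K_p = (33.33 − 1)/0.1402 = 231.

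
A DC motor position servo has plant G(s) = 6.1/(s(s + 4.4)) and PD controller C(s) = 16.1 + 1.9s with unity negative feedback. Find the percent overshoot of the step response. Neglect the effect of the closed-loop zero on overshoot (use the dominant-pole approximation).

Forward path: (16.1 + 1.9s)·6.1/(s(s+4.4)). The closed-loop characteristic equation is s² + (4.4 + 6.1·1.9)s + 6.1·16.1 = 0.
That is s² + 15.99s + 98.21 = 0, so ω_n = 9.91 rad/s and ζ = 15.99/(2·9.91) = 0.8068.
%OS = 100·exp(−πζ/√(1−ζ²)) = 1.37%.

1.37%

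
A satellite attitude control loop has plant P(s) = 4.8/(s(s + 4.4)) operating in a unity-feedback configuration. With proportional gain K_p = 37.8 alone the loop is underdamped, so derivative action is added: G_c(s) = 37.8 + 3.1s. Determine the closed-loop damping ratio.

ζ = 0.716

Forward path: (37.8 + 3.1s)·4.8/(s(s+4.4)). The closed-loop characteristic equation is s² + (4.4 + 4.8·3.1)s + 4.8·37.8 = 0.
That is s² + 19.28s + 181.4 = 0, so ω_n = 13.47 rad/s and ζ = 19.28/(2·13.47) = 0.7157.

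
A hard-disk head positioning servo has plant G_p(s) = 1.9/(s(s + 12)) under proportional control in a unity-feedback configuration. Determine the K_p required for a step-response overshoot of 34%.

From %OS = 100·exp(−πζ/√(1−ζ²)) = 34%, ζ = −ln(0.34)/√(π²+ln²(0.34)) = 0.3248.
Characteristic equation s² + 12s + 1.9K_p = 0 gives ζ = 12/(2√(1.9K_p)).
Setting ζ = 0.3248: √(1.9K_p) = 12/(2·0.3248) = 18.47, so K_p = 341.3/1.9 = 180.

K_p = 180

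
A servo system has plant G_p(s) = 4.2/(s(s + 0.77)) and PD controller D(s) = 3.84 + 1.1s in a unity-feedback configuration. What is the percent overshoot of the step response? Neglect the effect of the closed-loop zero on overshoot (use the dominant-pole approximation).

5.82%

Forward path: (3.84 + 1.1s)·4.2/(s(s+0.77)). The closed-loop characteristic equation is s² + (0.77 + 4.2·1.1)s + 4.2·3.84 = 0.
That is s² + 5.39s + 16.13 = 0, so ω_n = 4.016 rad/s and ζ = 5.39/(2·4.016) = 0.6711.
%OS = 100·exp(−πζ/√(1−ζ²)) = 5.82%.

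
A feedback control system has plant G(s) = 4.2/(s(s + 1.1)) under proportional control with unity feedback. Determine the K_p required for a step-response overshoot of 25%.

K_p = 0.442

From %OS = 100·exp(−πζ/√(1−ζ²)) = 25%, ζ = −ln(0.25)/√(π²+ln²(0.25)) = 0.4037.
Characteristic equation s² + 1.1s + 4.2K_p = 0 gives ζ = 1.1/(2√(4.2K_p)).
Setting ζ = 0.4037: √(4.2K_p) = 1.1/(2·0.4037) = 1.362, so K_p = 1.856/4.2 = 0.442.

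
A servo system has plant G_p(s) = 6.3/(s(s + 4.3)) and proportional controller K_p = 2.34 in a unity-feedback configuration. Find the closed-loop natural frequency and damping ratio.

ω_n = 3.84 rad/s, ζ = 0.56

The closed-loop denominator is s(s+4.3) + 2.34·6.3 = s² + 4.3s + 14.74.
So ω_n² = 14.74 ⇒ ω_n = 3.84 rad/s, and ζ = 4.3/(2ω_n) = 0.56.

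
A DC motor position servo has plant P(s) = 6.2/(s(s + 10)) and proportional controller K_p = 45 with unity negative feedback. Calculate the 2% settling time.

The closed-loop denominator s² + 10s + 279 gives ω_n = √279 = 16.7 and ζ = 10/(2ω_n) = 0.2993.
2% settling time T_s ≈ 4/(ζω_n) = 4/5 = 0.8 s.

T_s ≈ 0.8 s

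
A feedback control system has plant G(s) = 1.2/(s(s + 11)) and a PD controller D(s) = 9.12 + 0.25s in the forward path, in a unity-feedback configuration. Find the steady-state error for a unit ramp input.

1.01

The loop has one pole at the origin (type 1). Velocity error constant K_v = lim_{s→0} s·D(s)G(s) = 9.12·1.2/11 = 0.9949.
Steady-state error to a unit ramp: e_ss = 1/K_v = 1.01.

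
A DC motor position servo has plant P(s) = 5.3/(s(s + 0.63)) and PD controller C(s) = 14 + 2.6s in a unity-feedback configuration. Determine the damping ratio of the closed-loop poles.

Forward path: (14 + 2.6s)·5.3/(s(s+0.63)). The closed-loop characteristic equation is s² + (0.63 + 5.3·2.6)s + 5.3·14 = 0.
That is s² + 14.41s + 74.2 = 0, so ω_n = 8.614 rad/s and ζ = 14.41/(2·8.614) = 0.8364.

ζ = 0.836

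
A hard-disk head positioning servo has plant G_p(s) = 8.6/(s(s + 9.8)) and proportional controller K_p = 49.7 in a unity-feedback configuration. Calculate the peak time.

T_p = 0.156 s

From 1 + K_pG_p(s) = 0: s² + 9.8s + 427.4 = 0 ⇒ ω_n = 20.67, ζ = 0.237.
Damped frequency ω_d = ω_n√(1−ζ²) = 20.09 rad/s, so peak time T_p = π/ω_d = 0.156 s.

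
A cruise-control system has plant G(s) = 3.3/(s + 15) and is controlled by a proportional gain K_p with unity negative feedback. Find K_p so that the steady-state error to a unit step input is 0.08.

K_p = 52.3

The loop is type 0, so e_ss(step) = 1/(1 + K_pos) with K_pos = K_p·G(0).
G(0) = 0.22. Require 1/(1 + K_p·0.22) = 0.08, so 1 + 0.22·K_p = 12.5.
K_p = (12.5 − 1)/0.22 = 52.3.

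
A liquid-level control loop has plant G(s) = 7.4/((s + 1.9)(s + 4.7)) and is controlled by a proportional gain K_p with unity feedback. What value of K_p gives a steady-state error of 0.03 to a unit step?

K_p = 39

Steady-state error for a unit step on this type-0 loop is 1/(1 + K_p·G(0)).
G(0) = 0.8287. Require 1/(1 + K_p·0.8287) = 0.03, so 1 + 0.8287·K_p = 33.33.
K_p = (33.33 − 1)/0.8287 = 39.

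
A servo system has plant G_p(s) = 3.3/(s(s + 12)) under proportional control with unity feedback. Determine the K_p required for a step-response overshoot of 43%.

K_p = 162

From %OS = 100·exp(−πζ/√(1−ζ²)) = 43%, ζ = −ln(0.43)/√(π²+ln²(0.43)) = 0.2594.
Characteristic equation s² + 12s + 3.3K_p = 0 gives ζ = 12/(2√(3.3K_p)).
Setting ζ = 0.2594: √(3.3K_p) = 12/(2·0.2594) = 23.13, so K_p = 534.8/3.3 = 162.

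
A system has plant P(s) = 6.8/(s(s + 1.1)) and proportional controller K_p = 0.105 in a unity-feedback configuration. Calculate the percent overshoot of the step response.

The closed-loop denominator s² + 1.1s + 0.714 gives ω_n = √0.714 = 0.845 and ζ = 1.1/(2ω_n) = 0.6509.
%OS = 100·exp(−πζ/√(1−ζ²)) = 100·exp(−π·0.6509/√0.5763) = 6.76%.

6.76%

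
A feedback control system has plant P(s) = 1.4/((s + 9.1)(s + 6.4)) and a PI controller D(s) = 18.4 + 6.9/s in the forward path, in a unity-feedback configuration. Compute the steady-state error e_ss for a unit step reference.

0

The open loop D(s)P(s) has a pole at the origin (type 1), so the static position error constant is infinite and e_ss = 1/(1+∞) = 0.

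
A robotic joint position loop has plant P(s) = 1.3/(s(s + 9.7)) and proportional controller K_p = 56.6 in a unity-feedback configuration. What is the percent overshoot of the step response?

11.6%

From 1 + K_pP(s) = 0: s² + 9.7s + 73.58 = 0 ⇒ ω_n = 8.578, ζ = 0.5654.
%OS = 100·exp(−πζ/√(1−ζ²)) = 100·exp(−π·0.5654/√0.6803) = 11.6%.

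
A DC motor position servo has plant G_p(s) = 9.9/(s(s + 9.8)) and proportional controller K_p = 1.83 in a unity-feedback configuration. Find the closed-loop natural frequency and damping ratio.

ω_n = 4.26 rad/s, ζ = 1.15

The closed-loop denominator is s(s+9.8) + 1.83·9.9 = s² + 9.8s + 18.12.
Matching s² + 2ζω_n s + ω_n²: ω_n = √18.12 = 4.256 rad/s and 2ζω_n = 9.8, so ζ = 9.8/(2·4.256) = 1.15.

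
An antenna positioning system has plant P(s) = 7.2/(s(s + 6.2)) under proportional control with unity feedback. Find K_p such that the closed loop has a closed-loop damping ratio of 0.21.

K_p = 30.3

Closed-loop characteristic equation: s² + 6.2s + K_p·7.2 = 0.
So ω_n = √(7.2K_p) and 2ζω_n = 6.2, giving ζ = 6.2/(2√(7.2K_p)).
Setting ζ = 0.21: √(7.2K_p) = 6.2/(2·0.21) = 14.76, so K_p = 217.9/7.2 = 30.3.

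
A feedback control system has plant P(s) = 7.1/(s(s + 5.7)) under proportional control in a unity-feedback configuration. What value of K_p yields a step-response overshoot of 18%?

From %OS = 100·exp(−πζ/√(1−ζ²)) = 18%, ζ = −ln(0.18)/√(π²+ln²(0.18)) = 0.4791.
Characteristic equation s² + 5.7s + 7.1K_p = 0 gives ζ = 5.7/(2√(7.1K_p)).
Setting ζ = 0.4791: √(7.1K_p) = 5.7/(2·0.4791) = 5.949, so K_p = 35.38/7.1 = 4.98.

K_p = 4.98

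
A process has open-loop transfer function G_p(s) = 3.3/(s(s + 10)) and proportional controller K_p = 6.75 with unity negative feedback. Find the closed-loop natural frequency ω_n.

The closed-loop denominator is s(s+10) + 6.75·3.3 = s² + 10s + 22.27.
So ω_n² = 22.27 ⇒ ω_n = 4.72 rad/s, and ζ = 10/(2ω_n) = 1.06.

ω_n = 4.72 rad/s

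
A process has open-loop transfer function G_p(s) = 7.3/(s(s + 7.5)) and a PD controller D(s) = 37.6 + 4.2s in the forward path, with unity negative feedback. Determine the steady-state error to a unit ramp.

0.0273

The loop has one pole at the origin (type 1). Velocity error constant K_v = lim_{s→0} s·D(s)G_p(s) = 37.6·7.3/7.5 = 36.6.
Steady-state error to a unit ramp: e_ss = 1/K_v = 0.0273.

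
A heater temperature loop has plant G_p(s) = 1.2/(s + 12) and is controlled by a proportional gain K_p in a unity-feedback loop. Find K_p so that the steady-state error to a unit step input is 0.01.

K_p = 990

Steady-state error for a unit step on this type-0 loop is 1/(1 + K_p·G_p(0)).
G_p(0) = 0.1. Require 1/(1 + K_p·0.1) = 0.01, so 1 + 0.1·K_p = 100.
K_p = (100 − 1)/0.1 = 990.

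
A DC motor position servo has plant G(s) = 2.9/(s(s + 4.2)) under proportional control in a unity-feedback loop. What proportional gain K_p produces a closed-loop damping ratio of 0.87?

Closed-loop characteristic equation: s² + 4.2s + K_p·2.9 = 0.
So ω_n = √(2.9K_p) and 2ζω_n = 4.2, giving ζ = 4.2/(2√(2.9K_p)).
Setting ζ = 0.87: √(2.9K_p) = 4.2/(2·0.87) = 2.414, so K_p = 5.826/2.9 = 2.01.

K_p = 2.01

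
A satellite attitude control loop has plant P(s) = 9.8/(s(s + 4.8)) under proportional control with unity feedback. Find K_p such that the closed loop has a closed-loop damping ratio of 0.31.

Closed-loop characteristic equation: s² + 4.8s + K_p·9.8 = 0.
So ω_n = √(9.8K_p) and 2ζω_n = 4.8, giving ζ = 4.8/(2√(9.8K_p)).
Setting ζ = 0.31: √(9.8K_p) = 4.8/(2·0.31) = 7.742, so K_p = 59.94/9.8 = 6.12.

K_p = 6.12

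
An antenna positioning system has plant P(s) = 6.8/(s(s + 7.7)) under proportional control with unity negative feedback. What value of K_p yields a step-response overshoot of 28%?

K_p = 15.5

From %OS = 100·exp(−πζ/√(1−ζ²)) = 28%, ζ = −ln(0.28)/√(π²+ln²(0.28)) = 0.3755.
Characteristic equation s² + 7.7s + 6.8K_p = 0 gives ζ = 7.7/(2√(6.8K_p)).
Setting ζ = 0.3755: √(6.8K_p) = 7.7/(2·0.3755) = 10.25, so K_p = 105.1/6.8 = 15.5.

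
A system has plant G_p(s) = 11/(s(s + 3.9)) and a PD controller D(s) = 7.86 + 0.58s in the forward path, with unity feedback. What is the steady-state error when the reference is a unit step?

The open loop D(s)G_p(s) has a pole at the origin (type 1), so the static position error constant is infinite and e_ss = 1/(1+∞) = 0.

0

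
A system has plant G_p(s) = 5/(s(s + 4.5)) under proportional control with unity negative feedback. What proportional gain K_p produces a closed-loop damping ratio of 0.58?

K_p = 3.01

Closed-loop characteristic equation: s² + 4.5s + K_p·5 = 0.
So ω_n = √(5K_p) and 2ζω_n = 4.5, giving ζ = 4.5/(2√(5K_p)).
Setting ζ = 0.58: √(5K_p) = 4.5/(2·0.58) = 3.879, so K_p = 15.05/5 = 3.01.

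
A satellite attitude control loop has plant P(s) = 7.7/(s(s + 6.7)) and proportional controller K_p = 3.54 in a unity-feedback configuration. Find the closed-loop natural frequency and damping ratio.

With unity feedback the closed-loop characteristic equation is s² + 6.7s + 3.54·7.7 = s² + 6.7s + 27.26 = 0.
Matching s² + 2ζω_n s + ω_n²: ω_n = √27.26 = 5.221 rad/s and 2ζω_n = 6.7, so ζ = 6.7/(2·5.221) = 0.642.

ω_n = 5.22 rad/s, ζ = 0.642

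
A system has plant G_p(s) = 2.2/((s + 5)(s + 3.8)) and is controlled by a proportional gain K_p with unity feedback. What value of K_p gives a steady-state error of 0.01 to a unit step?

K_p = 855

Steady-state error for a unit step on this type-0 loop is 1/(1 + K_p·G_p(0)).
G_p(0) = 0.1158. Require 1/(1 + K_p·0.1158) = 0.01, so 1 + 0.1158·K_p = 100.
K_p = (100 − 1)/0.1158 = 855.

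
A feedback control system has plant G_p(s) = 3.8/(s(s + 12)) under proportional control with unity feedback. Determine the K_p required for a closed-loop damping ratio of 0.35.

Closed-loop characteristic equation: s² + 12s + K_p·3.8 = 0.
So ω_n = √(3.8K_p) and 2ζω_n = 12, giving ζ = 12/(2√(3.8K_p)).
Setting ζ = 0.35: √(3.8K_p) = 12/(2·0.35) = 17.14, so K_p = 293.9/3.8 = 77.3.

K_p = 77.3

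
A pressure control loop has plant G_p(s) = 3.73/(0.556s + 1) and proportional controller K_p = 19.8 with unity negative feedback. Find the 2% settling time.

Closed loop: T(s) = K_p·G_p/(1+K_p·G_p) = 73.85/(0.556s + 1 + 73.85), with pole at s = −(1 + 73.85)/0.556 = −134.6.
τ = 1/134.6 = 0.007428 s, so 2% settling time ≈ 4τ = 0.0297 s.

T_s ≈ 0.0297 s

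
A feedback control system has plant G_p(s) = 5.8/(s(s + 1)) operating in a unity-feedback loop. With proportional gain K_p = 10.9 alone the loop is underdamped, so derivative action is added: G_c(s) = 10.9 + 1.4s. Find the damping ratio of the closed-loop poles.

ζ = 0.574

Forward path: (10.9 + 1.4s)·5.8/(s(s+1)). The closed-loop characteristic equation is s² + (1 + 5.8·1.4)s + 5.8·10.9 = 0.
That is s² + 9.12s + 63.22 = 0, so ω_n = 7.951 rad/s and ζ = 9.12/(2·7.951) = 0.5735.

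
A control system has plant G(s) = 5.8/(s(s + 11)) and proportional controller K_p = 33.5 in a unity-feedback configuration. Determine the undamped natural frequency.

ω_n = 13.9 rad/s

With unity feedback the closed-loop characteristic equation is s² + 11s + 33.5·5.8 = s² + 11s + 194.3 = 0.
Matching s² + 2ζω_n s + ω_n²: ω_n = √194.3 = 13.94 rad/s and 2ζω_n = 11, so ζ = 11/(2·13.94) = 0.395.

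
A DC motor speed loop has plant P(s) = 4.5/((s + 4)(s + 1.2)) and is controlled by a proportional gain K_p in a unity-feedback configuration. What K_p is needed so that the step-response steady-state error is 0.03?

The loop is type 0, so e_ss(step) = 1/(1 + K_pos) with K_pos = K_p·P(0).
P(0) = 0.9375. Require 1/(1 + K_p·0.9375) = 0.03, so 1 + 0.9375·K_p = 33.33.
K_p = (33.33 − 1)/0.9375 = 34.5.

K_p = 34.5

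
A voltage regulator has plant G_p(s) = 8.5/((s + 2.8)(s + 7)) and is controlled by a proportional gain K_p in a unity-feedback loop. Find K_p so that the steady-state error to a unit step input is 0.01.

K_p = 228

For a type-0 loop with proportional control, e_ss = 1/(1 + K_p·G_p(0)).
G_p(0) = 0.4337. Require 1/(1 + K_p·0.4337) = 0.01, so 1 + 0.4337·K_p = 100.
K_p = (100 − 1)/0.4337 = 228.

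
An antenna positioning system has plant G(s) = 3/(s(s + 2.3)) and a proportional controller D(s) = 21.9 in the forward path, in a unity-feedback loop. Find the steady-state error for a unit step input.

The open loop D(s)G(s) has a pole at the origin (type 1), so the static position error constant is infinite and e_ss = 1/(1+∞) = 0.

0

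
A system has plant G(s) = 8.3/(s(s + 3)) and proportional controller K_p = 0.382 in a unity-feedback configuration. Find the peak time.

From 1 + K_pG(s) = 0: s² + 3s + 3.171 = 0 ⇒ ω_n = 1.781, ζ = 0.8424.
Damped frequency ω_d = ω_n√(1−ζ²) = 0.9595 rad/s, so peak time T_p = π/ω_d = 3.27 s.

T_p = 3.27 s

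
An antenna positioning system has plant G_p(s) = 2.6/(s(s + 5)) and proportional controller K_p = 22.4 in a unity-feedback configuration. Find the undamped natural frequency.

The closed-loop denominator is s(s+5) + 22.4·2.6 = s² + 5s + 58.24.
So ω_n² = 58.24 ⇒ ω_n = 7.632 rad/s, and ζ = 5/(2ω_n) = 0.328.

ω_n = 7.63 rad/s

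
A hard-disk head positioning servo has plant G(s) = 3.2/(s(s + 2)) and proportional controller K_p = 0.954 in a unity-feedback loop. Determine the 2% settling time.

T_s ≈ 4 s

From 1 + K_pG(s) = 0: s² + 2s + 3.053 = 0 ⇒ ω_n = 1.747, ζ = 0.5723.
2% settling time T_s ≈ 4/(ζω_n) = 4/1 = 4 s.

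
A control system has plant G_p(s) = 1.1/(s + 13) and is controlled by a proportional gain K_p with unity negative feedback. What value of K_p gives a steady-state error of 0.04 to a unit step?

K_p = 284

For a type-0 loop with proportional control, e_ss = 1/(1 + K_p·G_p(0)).
G_p(0) = 0.08462. Require 1/(1 + K_p·0.08462) = 0.04, so 1 + 0.08462·K_p = 25.
K_p = (25 − 1)/0.08462 = 284.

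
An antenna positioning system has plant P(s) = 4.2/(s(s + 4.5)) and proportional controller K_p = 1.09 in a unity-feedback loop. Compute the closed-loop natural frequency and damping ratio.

1 + K_p·P(s) = 0 gives s² + 4.5s + 4.578 = 0.
So ω_n² = 4.578 ⇒ ω_n = 2.14 rad/s, and ζ = 4.5/(2ω_n) = 1.05.

ω_n = 2.14 rad/s, ζ = 1.05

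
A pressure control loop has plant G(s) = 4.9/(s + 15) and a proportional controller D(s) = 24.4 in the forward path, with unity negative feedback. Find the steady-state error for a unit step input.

0.111

The loop is type 0. Static position error constant K_pos = D(0)·G(0) = 24.4·0.3267 = 7.971.
Steady-state error to a unit step: e_ss = 1/(1+K_pos) = 1/8.971 = 0.111.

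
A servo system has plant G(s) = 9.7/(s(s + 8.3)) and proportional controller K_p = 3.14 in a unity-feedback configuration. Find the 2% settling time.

T_s ≈ 0.964 s

Closed-loop characteristic equation: s² + 8.3s + 30.46 = 0, so ω_n = 5.519 rad/s and ζ = 8.3/(2·5.519) = 0.752.
2% settling time T_s ≈ 4/(ζω_n) = 4/4.15 = 0.964 s.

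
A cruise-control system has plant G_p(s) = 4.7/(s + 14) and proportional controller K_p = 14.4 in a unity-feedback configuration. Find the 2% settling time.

T_s ≈ 0.049 s

Closed-loop transfer function: T(s) = K_p·G_p(s)/(1 + K_p·G_p(s)) = 67.68/(s + 14 + 67.68) = 67.68/(s + 81.68).
Time constant τ = 1/81.68 = 0.01224 s, so the 2% settling time is about 4τ = 0.049 s.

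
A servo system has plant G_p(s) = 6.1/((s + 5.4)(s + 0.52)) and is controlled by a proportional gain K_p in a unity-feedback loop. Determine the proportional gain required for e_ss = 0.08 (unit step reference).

Steady-state error for a unit step on this type-0 loop is 1/(1 + K_p·G_p(0)).
G_p(0) = 2.172. Require 1/(1 + K_p·2.172) = 0.08, so 1 + 2.172·K_p = 12.5.
K_p = (12.5 − 1)/2.172 = 5.29.

K_p = 5.29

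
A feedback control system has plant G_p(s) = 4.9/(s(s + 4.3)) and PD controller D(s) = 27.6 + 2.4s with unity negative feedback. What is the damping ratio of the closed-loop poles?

Forward path: (27.6 + 2.4s)·4.9/(s(s+4.3)). The closed-loop characteristic equation is s² + (4.3 + 4.9·2.4)s + 4.9·27.6 = 0.
That is s² + 16.06s + 135.2 = 0, so ω_n = 11.63 rad/s and ζ = 16.06/(2·11.63) = 0.6905.

ζ = 0.69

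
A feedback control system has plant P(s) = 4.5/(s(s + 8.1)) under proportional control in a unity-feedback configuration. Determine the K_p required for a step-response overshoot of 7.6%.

From %OS = 100·exp(−πζ/√(1−ζ²)) = 7.6%, ζ = −ln(0.076)/√(π²+ln²(0.076)) = 0.6342.
Characteristic equation s² + 8.1s + 4.5K_p = 0 gives ζ = 8.1/(2√(4.5K_p)).
Setting ζ = 0.6342: √(4.5K_p) = 8.1/(2·0.6342) = 6.386, so K_p = 40.78/4.5 = 9.06.

K_p = 9.06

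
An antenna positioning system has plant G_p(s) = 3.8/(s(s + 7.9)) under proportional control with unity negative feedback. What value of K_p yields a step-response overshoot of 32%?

From %OS = 100·exp(−πζ/√(1−ζ²)) = 32%, ζ = −ln(0.32)/√(π²+ln²(0.32)) = 0.341.
Characteristic equation s² + 7.9s + 3.8K_p = 0 gives ζ = 7.9/(2√(3.8K_p)).
Setting ζ = 0.341: √(3.8K_p) = 7.9/(2·0.341) = 11.58, so K_p = 134.2/3.8 = 35.3.

K_p = 35.3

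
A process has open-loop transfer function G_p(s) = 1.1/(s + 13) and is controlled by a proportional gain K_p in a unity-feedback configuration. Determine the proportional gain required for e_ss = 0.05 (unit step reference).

Steady-state error for a unit step on this type-0 loop is 1/(1 + K_p·G_p(0)).
G_p(0) = 0.08462. Require 1/(1 + K_p·0.08462) = 0.05, so 1 + 0.08462·K_p = 20.
K_p = (20 − 1)/0.08462 = 225.

K_p = 225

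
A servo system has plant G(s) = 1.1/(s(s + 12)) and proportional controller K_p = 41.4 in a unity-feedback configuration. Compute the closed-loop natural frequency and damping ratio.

The closed-loop denominator is s(s+12) + 41.4·1.1 = s² + 12s + 45.54.
Matching s² + 2ζω_n s + ω_n²: ω_n = √45.54 = 6.748 rad/s and 2ζω_n = 12, so ζ = 12/(2·6.748) = 0.889.

ω_n = 6.75 rad/s, ζ = 0.889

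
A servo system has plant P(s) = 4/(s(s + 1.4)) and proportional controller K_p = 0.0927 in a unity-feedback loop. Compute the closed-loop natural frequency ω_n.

ω_n = 0.609 rad/s

With unity feedback the closed-loop characteristic equation is s² + 1.4s + 0.0927·4 = s² + 1.4s + 0.3708 = 0.
Matching s² + 2ζω_n s + ω_n²: ω_n = √0.3708 = 0.6089 rad/s and 2ζω_n = 1.4, so ζ = 1.4/(2·0.6089) = 1.15.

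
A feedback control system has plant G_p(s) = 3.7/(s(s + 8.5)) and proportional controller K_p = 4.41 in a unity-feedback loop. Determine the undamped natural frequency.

The closed-loop denominator is s(s+8.5) + 4.41·3.7 = s² + 8.5s + 16.32.
So ω_n² = 16.32 ⇒ ω_n = 4.039 rad/s, and ζ = 8.5/(2ω_n) = 1.05.

ω_n = 4.04 rad/s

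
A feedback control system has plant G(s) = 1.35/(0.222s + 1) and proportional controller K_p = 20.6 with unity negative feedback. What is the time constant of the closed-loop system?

τ = 0.00771 s

Closed loop: T(s) = K_p·G/(1+K_p·G) = 27.81/(0.222s + 1 + 27.81), with pole at s = −(1 + 27.81)/0.222 = −129.8.
Closed-loop time constant τ = 1/129.8 = 0.00771 s.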